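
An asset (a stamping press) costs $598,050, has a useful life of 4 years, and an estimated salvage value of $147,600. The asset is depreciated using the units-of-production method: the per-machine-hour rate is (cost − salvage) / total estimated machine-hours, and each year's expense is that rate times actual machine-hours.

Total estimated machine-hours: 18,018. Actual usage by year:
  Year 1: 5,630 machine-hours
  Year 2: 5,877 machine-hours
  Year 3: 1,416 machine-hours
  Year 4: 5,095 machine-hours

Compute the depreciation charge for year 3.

Depreciable base = $598,050 − $147,600 = $450,450.
Rate = $450,450 / 18,018 machine-hours = $25 per machine-hour.
Year 1: 5,630 × $25 = $140,750. Book value $457,300.
Year 2: 5,877 × $25 = $146,925. Book value $310,375.
Year 3: 1,416 × $25 = $35,400. Book value $274,975.

$35,400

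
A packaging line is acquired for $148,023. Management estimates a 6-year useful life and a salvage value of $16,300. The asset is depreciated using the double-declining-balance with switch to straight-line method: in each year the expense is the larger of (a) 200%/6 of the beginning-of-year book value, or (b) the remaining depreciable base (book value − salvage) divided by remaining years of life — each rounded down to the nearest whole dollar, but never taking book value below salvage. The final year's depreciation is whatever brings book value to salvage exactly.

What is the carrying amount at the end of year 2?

$65,788

Depreciable base = $148,023 − $16,300 = $131,723.
Year 1: DB = ⌊$148,023 × 200%/6⌋ = $49,341; SL = ⌊$131,723/6⌋ = $21,953 → take DB $49,341. Book value $98,682.
Year 2: DB = ⌊$98,682 × 200%/6⌋ = $32,894; SL = ⌊$82,382/5⌋ = $16,476 → take DB $32,894. Book value $65,788.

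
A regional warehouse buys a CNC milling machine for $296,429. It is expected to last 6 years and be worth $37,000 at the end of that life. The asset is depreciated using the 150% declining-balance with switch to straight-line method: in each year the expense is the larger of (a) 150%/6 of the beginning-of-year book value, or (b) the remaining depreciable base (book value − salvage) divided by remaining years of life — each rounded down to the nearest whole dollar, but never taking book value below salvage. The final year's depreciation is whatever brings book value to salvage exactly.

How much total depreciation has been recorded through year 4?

Depreciable base = $296,429 − $37,000 = $259,429.
Year 1: DB = ⌊$296,429 × 150%/6⌋ = $74,107; SL = ⌊$259,429/6⌋ = $43,238 → take DB $74,107. Book value $222,322.
Year 2: DB = ⌊$222,322 × 150%/6⌋ = $55,580; SL = ⌊$185,322/5⌋ = $37,064 → take DB $55,580. Book value $166,742.
Year 3: DB = ⌊$166,742 × 150%/6⌋ = $41,685; SL = ⌊$129,742/4⌋ = $32,435 → take DB $41,685. Book value $125,057.
Year 4: DB = ⌊$125,057 × 150%/6⌋ = $31,264; SL = ⌊$88,057/3⌋ = $29,352 → take DB $31,264. Book value $93,793.
Accumulated through year 4 = $296,429 − $93,793 = $202,636.

$202,636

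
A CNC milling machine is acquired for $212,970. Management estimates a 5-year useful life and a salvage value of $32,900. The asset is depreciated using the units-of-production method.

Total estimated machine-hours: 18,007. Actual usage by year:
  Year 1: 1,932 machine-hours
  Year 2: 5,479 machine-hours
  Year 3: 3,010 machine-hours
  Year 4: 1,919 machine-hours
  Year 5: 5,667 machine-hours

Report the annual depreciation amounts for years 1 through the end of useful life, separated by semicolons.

$19,320; $54,790; $30,100; $19,190; $56,670

Depreciable base = $212,970 − $32,900 = $180,070.
Rate = $180,070 / 18,007 machine-hours = $10 per machine-hour.
Year 1: 1,932 × $10 = $19,320. Book value $193,650.
Year 2: 5,479 × $10 = $54,790. Book value $138,860.
Year 3: 3,010 × $10 = $30,100. Book value $108,760.
Year 4: 1,919 × $10 = $19,190. Book value $89,570.
Year 5: 5,667 × $10 = $56,670. Book value $32,900.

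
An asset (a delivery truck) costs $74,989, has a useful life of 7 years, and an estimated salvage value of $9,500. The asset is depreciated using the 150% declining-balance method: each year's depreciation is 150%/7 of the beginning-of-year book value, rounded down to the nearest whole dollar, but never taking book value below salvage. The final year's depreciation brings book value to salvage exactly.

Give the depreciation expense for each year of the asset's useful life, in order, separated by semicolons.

Depreciable base = $74,989 − $9,500 = $65,489.
Year 1: ⌊$74,989 × 150%/7⌋ = $16,069. Book value $58,920.
Year 2: ⌊$58,920 × 150%/7⌋ = $12,625. Book value $46,295.
Year 3: ⌊$46,295 × 150%/7⌋ = $9,920. Book value $36,375.
Year 4: ⌊$36,375 × 150%/7⌋ = $7,794. Book value $28,581.
Year 5: ⌊$28,581 × 150%/7⌋ = $6,124. Book value $22,457.
Year 6: ⌊$22,457 × 150%/7⌋ = $4,812. Book value $17,645.
Year 7 (final): $17,645 − $9,500 = $8,145. Book value $9,500.

$16,069; $12,625; $9,920; $7,794; $6,124; $4,812; $8,145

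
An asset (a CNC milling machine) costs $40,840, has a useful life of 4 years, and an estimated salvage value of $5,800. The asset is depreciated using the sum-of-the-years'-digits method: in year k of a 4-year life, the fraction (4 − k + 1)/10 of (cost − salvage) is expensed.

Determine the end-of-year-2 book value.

Depreciable base = $40,840 − $5,800 = $35,040.
Sum of the years' digits = 4+3+2+1 = 10.
Year 1: $35,040 × 4/10 = $14,016. Book value $26,824.
Year 2: $35,040 × 3/10 = $10,512. Book value $16,312.

$16,312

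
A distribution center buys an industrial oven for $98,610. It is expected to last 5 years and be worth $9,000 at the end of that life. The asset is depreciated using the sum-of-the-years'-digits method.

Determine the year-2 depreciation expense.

$23,896

Depreciable base = $98,610 − $9,000 = $89,610.
Sum of the years' digits = 5+4+3+2+1 = 15.
Year 1: $89,610 × 5/15 = $29,870. Book value $68,740.
Year 2: $89,610 × 4/15 = $23,896. Book value $44,844.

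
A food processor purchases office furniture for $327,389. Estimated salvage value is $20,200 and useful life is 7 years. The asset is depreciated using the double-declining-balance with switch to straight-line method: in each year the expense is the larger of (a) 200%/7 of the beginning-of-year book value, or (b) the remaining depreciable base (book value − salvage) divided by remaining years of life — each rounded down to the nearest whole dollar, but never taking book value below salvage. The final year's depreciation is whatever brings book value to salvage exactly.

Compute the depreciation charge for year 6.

$20,337

Depreciable base = $327,389 − $20,200 = $307,189.
Year 1: DB = ⌊$327,389 × 200%/7⌋ = $93,539; SL = ⌊$307,189/7⌋ = $43,884 → take DB $93,539. Book value $233,850.
Year 2: DB = ⌊$233,850 × 200%/7⌋ = $66,814; SL = ⌊$213,650/6⌋ = $35,608 → take DB $66,814. Book value $167,036.
Year 3: DB = ⌊$167,036 × 200%/7⌋ = $47,724; SL = ⌊$146,836/5⌋ = $29,367 → take DB $47,724. Book value $119,312.
Year 4: DB = ⌊$119,312 × 200%/7⌋ = $34,089; SL = ⌊$99,112/4⌋ = $24,778 → take DB $34,089. Book value $85,223.
Year 5: DB = ⌊$85,223 × 200%/7⌋ = $24,349; SL = ⌊$65,023/3⌋ = $21,674 → take DB $24,349. Book value $60,874.
Year 6: DB = ⌊$60,874 × 200%/7⌋ = $17,392; SL = ⌊$40,674/2⌋ = $20,337 → take SL $20,337. Book value $40,537.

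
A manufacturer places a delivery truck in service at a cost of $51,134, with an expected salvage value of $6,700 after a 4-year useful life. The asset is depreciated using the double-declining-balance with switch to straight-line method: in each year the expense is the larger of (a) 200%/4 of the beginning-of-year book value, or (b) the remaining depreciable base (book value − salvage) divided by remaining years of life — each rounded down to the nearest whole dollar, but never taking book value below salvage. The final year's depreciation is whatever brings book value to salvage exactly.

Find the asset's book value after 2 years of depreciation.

$12,784

Depreciable base = $51,134 − $6,700 = $44,434.
Year 1: DB = ⌊$51,134 × 200%/4⌋ = $25,567; SL = ⌊$44,434/4⌋ = $11,108 → take DB $25,567. Book value $25,567.
Year 2: DB = ⌊$25,567 × 200%/4⌋ = $12,783; SL = ⌊$18,867/3⌋ = $6,289 → take DB $12,783. Book value $12,784.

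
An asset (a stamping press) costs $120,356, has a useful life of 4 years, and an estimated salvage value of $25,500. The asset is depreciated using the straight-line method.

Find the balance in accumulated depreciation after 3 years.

Depreciable base = $120,356 − $25,500 = $94,856.
Annual expense = $94,856 / 4 = $23,714.
End of year 1: book value $96,642.
End of year 2: book value $72,928.
End of year 3: book value $49,214.
Accumulated through year 3 = $120,356 − $49,214 = $71,142.

$71,142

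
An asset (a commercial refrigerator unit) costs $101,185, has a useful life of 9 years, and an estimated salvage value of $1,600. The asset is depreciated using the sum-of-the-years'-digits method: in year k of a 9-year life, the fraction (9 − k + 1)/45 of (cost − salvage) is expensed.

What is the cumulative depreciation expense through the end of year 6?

Depreciable base = $101,185 − $1,600 = $99,585.
Sum of the years' digits = 9+8+7+6+5+4+3+2+1 = 45.
Year 1: $99,585 × 9/45 = $19,917. Book value $81,268.
Year 2: $99,585 × 8/45 = $17,704. Book value $63,564.
Year 3: $99,585 × 7/45 = $15,491. Book value $48,073.
Year 4: $99,585 × 6/45 = $13,278. Book value $34,795.
Year 5: $99,585 × 5/45 = $11,065. Book value $23,730.
Year 6: $99,585 × 4/45 = $8,852. Book value $14,878.
Accumulated through year 6 = $101,185 − $14,878 = $86,307.

$86,307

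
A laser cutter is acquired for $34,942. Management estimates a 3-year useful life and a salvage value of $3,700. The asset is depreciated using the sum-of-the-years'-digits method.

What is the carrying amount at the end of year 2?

Depreciable base = $34,942 − $3,700 = $31,242.
Sum of the years' digits = 3+2+1 = 6.
Year 1: $31,242 × 3/6 = $15,621. Book value $19,321.
Year 2: $31,242 × 2/6 = $10,414. Book value $8,907.

$8,907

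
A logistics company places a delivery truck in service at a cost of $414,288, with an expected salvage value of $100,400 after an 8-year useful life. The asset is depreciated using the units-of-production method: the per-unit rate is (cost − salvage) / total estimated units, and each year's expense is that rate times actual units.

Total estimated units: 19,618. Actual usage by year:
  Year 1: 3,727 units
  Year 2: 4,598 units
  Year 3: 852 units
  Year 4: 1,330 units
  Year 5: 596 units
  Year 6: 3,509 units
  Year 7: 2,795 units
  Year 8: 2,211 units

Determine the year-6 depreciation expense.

Depreciable base = $414,288 − $100,400 = $313,888.
Rate = $313,888 / 19,618 units = $16 per unit.
Year 1: 3,727 × $16 = $59,632. Book value $354,656.
Year 2: 4,598 × $16 = $73,568. Book value $281,088.
Year 3: 852 × $16 = $13,632. Book value $267,456.
Year 4: 1,330 × $16 = $21,280. Book value $246,176.
Year 5: 596 × $16 = $9,536. Book value $236,640.
Year 6: 3,509 × $16 = $56,144. Book value $180,496.

$56,144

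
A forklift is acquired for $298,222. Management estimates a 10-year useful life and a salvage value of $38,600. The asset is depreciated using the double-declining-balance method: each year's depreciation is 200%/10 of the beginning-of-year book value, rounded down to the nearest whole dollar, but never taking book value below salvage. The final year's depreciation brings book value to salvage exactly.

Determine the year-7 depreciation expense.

Depreciable base = $298,222 − $38,600 = $259,622.
Year 1: ⌊$298,222 × 200%/10⌋ = $59,644. Book value $238,578.
Year 2: ⌊$238,578 × 200%/10⌋ = $47,715. Book value $190,863.
Year 3: ⌊$190,863 × 200%/10⌋ = $38,172. Book value $152,691.
Year 4: ⌊$152,691 × 200%/10⌋ = $30,538. Book value $122,153.
Year 5: ⌊$122,153 × 200%/10⌋ = $24,430. Book value $97,723.
Year 6: ⌊$97,723 × 200%/10⌋ = $19,544. Book value $78,179.
Year 7: ⌊$78,179 × 200%/10⌋ = $15,635. Book value $62,544.

$15,635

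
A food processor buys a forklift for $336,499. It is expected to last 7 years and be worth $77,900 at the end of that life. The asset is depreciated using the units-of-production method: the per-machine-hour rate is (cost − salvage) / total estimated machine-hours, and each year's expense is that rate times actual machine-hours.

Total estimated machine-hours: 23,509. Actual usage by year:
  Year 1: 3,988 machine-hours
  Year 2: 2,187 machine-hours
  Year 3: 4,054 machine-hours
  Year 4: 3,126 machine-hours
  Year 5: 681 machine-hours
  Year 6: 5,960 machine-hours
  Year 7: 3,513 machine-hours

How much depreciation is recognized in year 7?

Depreciable base = $336,499 − $77,900 = $258,599.
Rate = $258,599 / 23,509 machine-hours = $11 per machine-hour.
Year 1: 3,988 × $11 = $43,868. Book value $292,631.
Year 2: 2,187 × $11 = $24,057. Book value $268,574.
Year 3: 4,054 × $11 = $44,594. Book value $223,980.
Year 4: 3,126 × $11 = $34,386. Book value $189,594.
Year 5: 681 × $11 = $7,491. Book value $182,103.
Year 6: 5,960 × $11 = $65,560. Book value $116,543.
Year 7: 3,513 × $11 = $38,643. Book value $77,900.

$38,643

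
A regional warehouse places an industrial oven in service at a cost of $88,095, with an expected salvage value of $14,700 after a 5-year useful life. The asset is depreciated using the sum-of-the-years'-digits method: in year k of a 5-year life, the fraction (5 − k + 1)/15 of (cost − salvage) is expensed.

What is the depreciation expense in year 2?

$19,572

Depreciable base = $88,095 − $14,700 = $73,395.
Sum of the years' digits = 5+4+3+2+1 = 15.
Year 1: $73,395 × 5/15 = $24,465. Book value $63,630.
Year 2: $73,395 × 4/15 = $19,572. Book value $44,058.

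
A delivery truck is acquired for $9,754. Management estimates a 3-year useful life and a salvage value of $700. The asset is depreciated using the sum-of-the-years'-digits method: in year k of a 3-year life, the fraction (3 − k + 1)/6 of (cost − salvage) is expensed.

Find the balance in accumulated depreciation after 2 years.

$7,545

Depreciable base = $9,754 − $700 = $9,054.
Sum of the years' digits = 3+2+1 = 6.
Year 1: $9,054 × 3/6 = $4,527. Book value $5,227.
Year 2: $9,054 × 2/6 = $3,018. Book value $2,209.
Accumulated through year 2 = $9,754 − $2,209 = $7,545.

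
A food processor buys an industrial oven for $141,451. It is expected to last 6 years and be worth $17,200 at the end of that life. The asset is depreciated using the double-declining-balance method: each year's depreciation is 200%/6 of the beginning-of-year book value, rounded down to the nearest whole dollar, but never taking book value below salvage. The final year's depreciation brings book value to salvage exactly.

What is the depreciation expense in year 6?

Depreciable base = $141,451 − $17,200 = $124,251.
Year 1: ⌊$141,451 × 200%/6⌋ = $47,150. Book value $94,301.
Year 2: ⌊$94,301 × 200%/6⌋ = $31,433. Book value $62,868.
Year 3: ⌊$62,868 × 200%/6⌋ = $20,956. Book value $41,912.
Year 4: ⌊$41,912 × 200%/6⌋ = $13,970. Book value $27,942.
Year 5: ⌊$27,942 × 200%/6⌋ = $9,314. Book value $18,628.
Year 6 (final): $18,628 − $17,200 = $1,428. Book value $17,200.

$1,428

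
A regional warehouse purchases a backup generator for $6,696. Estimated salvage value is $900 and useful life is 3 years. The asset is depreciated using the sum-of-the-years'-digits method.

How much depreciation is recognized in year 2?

$1,932

Depreciable base = $6,696 − $900 = $5,796.
Sum of the years' digits = 3+2+1 = 6.
Year 1: $5,796 × 3/6 = $2,898. Book value $3,798.
Year 2: $5,796 × 2/6 = $1,932. Book value $1,866.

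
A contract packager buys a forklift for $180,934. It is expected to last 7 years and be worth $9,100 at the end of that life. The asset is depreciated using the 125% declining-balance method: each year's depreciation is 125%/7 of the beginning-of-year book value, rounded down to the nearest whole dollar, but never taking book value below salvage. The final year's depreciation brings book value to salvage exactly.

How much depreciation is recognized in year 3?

Depreciable base = $180,934 − $9,100 = $171,834.
Year 1: ⌊$180,934 × 125%/7⌋ = $32,309. Book value $148,625.
Year 2: ⌊$148,625 × 125%/7⌋ = $26,540. Book value $122,085.
Year 3: ⌊$122,085 × 125%/7⌋ = $21,800. Book value $100,285.

$21,800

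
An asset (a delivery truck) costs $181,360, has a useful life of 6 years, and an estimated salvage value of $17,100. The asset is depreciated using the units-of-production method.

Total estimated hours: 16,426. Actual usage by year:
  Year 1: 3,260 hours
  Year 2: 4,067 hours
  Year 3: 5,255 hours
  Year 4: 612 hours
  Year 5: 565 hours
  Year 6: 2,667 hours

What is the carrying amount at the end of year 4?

Depreciable base = $181,360 − $17,100 = $164,260.
Rate = $164,260 / 16,426 hours = $10 per hour.
Year 1: 3,260 × $10 = $32,600. Book value $148,760.
Year 2: 4,067 × $10 = $40,670. Book value $108,090.
Year 3: 5,255 × $10 = $52,550. Book value $55,540.
Year 4: 612 × $10 = $6,120. Book value $49,420.

$49,420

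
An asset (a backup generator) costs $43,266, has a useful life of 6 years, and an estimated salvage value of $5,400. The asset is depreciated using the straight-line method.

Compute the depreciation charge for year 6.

$6,311

Depreciable base = $43,266 − $5,400 = $37,866.
Annual expense = $37,866 / 6 = $6,311.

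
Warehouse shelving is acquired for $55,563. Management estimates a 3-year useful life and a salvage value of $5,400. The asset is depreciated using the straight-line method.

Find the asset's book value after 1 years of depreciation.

$38,842

Depreciable base = $55,563 − $5,400 = $50,163.
Annual expense = $50,163 / 3 = $16,721.
End of year 1: book value $38,842.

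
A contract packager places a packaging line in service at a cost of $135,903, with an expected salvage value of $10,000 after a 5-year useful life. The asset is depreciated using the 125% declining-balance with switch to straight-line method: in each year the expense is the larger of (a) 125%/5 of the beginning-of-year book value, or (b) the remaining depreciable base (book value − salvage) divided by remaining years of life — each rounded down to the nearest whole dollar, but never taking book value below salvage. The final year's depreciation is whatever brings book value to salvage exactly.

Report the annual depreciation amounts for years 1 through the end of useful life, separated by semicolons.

$33,975; $25,482; $22,148; $22,149; $22,149

Depreciable base = $135,903 − $10,000 = $125,903.
Year 1: DB = ⌊$135,903 × 125%/5⌋ = $33,975; SL = ⌊$125,903/5⌋ = $25,180 → take DB $33,975. Book value $101,928.
Year 2: DB = ⌊$101,928 × 125%/5⌋ = $25,482; SL = ⌊$91,928/4⌋ = $22,982 → take DB $25,482. Book value $76,446.
Year 3: DB = ⌊$76,446 × 125%/5⌋ = $19,111; SL = ⌊$66,446/3⌋ = $22,148 → take SL $22,148. Book value $54,298.
Year 4: DB = ⌊$54,298 × 125%/5⌋ = $13,574; SL = ⌊$44,298/2⌋ = $22,149 → take SL $22,149. Book value $32,149.
Year 5 (final): $32,149 − $10,000 = $22,149. Book value $10,000.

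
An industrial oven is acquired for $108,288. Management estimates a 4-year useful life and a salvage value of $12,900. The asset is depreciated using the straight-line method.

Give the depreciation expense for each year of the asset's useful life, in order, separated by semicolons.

Depreciable base = $108,288 − $12,900 = $95,388.
Annual expense = $95,388 / 4 = $23,847.
End of year 1: book value $84,441.
End of year 2: book value $60,594.
End of year 3: book value $36,747.
End of year 4: book value $12,900.

$23,847; $23,847; $23,847; $23,847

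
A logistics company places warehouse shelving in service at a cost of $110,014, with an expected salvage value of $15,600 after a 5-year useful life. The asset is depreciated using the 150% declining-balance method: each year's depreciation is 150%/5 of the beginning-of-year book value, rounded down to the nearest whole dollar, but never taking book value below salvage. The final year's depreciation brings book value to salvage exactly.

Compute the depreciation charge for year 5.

Depreciable base = $110,014 − $15,600 = $94,414.
Year 1: ⌊$110,014 × 150%/5⌋ = $33,004. Book value $77,010.
Year 2: ⌊$77,010 × 150%/5⌋ = $23,103. Book value $53,907.
Year 3: ⌊$53,907 × 150%/5⌋ = $16,172. Book value $37,735.
Year 4: ⌊$37,735 × 150%/5⌋ = $11,320. Book value $26,415.
Year 5 (final): $26,415 − $15,600 = $10,815. Book value $15,600.

$10,815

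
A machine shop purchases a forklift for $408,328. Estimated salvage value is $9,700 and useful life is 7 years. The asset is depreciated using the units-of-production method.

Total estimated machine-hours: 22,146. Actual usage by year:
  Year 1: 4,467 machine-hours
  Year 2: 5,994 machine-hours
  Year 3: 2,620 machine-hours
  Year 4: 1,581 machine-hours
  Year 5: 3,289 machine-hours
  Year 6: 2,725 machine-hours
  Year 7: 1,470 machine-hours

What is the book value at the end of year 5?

$85,210

Depreciable base = $408,328 − $9,700 = $398,628.
Rate = $398,628 / 22,146 machine-hours = $18 per machine-hour.
Year 1: 4,467 × $18 = $80,406. Book value $327,922.
Year 2: 5,994 × $18 = $107,892. Book value $220,030.
Year 3: 2,620 × $18 = $47,160. Book value $172,870.
Year 4: 1,581 × $18 = $28,458. Book value $144,412.
Year 5: 3,289 × $18 = $59,202. Book value $85,210.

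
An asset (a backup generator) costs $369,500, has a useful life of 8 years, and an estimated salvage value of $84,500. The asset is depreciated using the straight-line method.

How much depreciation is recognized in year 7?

$35,625

Depreciable base = $369,500 − $84,500 = $285,000.
Annual expense = $285,000 / 8 = $35,625.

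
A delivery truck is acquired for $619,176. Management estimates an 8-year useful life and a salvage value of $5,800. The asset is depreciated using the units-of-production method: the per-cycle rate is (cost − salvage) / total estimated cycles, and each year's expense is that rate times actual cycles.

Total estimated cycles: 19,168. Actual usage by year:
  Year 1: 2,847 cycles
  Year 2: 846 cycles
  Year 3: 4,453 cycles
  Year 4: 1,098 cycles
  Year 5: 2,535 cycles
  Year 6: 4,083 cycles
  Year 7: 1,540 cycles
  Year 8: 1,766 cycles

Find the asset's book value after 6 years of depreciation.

Depreciable base = $619,176 − $5,800 = $613,376.
Rate = $613,376 / 19,168 cycles = $32 per cycle.
Year 1: 2,847 × $32 = $91,104. Book value $528,072.
Year 2: 846 × $32 = $27,072. Book value $501,000.
Year 3: 4,453 × $32 = $142,496. Book value $358,504.
Year 4: 1,098 × $32 = $35,136. Book value $323,368.
Year 5: 2,535 × $32 = $81,120. Book value $242,248.
Year 6: 4,083 × $32 = $130,656. Book value $111,592.

$111,592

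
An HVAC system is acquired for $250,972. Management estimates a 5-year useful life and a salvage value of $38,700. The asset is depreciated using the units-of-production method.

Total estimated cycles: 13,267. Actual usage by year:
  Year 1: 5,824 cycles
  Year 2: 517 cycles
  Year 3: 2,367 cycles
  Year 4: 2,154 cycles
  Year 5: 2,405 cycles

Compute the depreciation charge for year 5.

$38,480

Depreciable base = $250,972 − $38,700 = $212,272.
Rate = $212,272 / 13,267 cycles = $16 per cycle.
Year 1: 5,824 × $16 = $93,184. Book value $157,788.
Year 2: 517 × $16 = $8,272. Book value $149,516.
Year 3: 2,367 × $16 = $37,872. Book value $111,644.
Year 4: 2,154 × $16 = $34,464. Book value $77,180.
Year 5: 2,405 × $16 = $38,480. Book value $38,700.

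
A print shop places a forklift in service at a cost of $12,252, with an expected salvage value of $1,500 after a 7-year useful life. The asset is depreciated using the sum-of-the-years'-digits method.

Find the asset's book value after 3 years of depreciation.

$5,340

Depreciable base = $12,252 − $1,500 = $10,752.
Sum of the years' digits = 7+6+5+4+3+2+1 = 28.
Year 1: $10,752 × 7/28 = $2,688. Book value $9,564.
Year 2: $10,752 × 6/28 = $2,304. Book value $7,260.
Year 3: $10,752 × 5/28 = $1,920. Book value $5,340.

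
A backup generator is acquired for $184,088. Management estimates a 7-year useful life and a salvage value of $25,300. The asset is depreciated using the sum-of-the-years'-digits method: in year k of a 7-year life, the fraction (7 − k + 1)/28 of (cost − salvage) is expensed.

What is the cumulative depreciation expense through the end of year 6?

$153,117

Depreciable base = $184,088 − $25,300 = $158,788.
Sum of the years' digits = 7+6+5+4+3+2+1 = 28.
Year 1: $158,788 × 7/28 = $39,697. Book value $144,391.
Year 2: $158,788 × 6/28 = $34,026. Book value $110,365.
Year 3: $158,788 × 5/28 = $28,355. Book value $82,010.
Year 4: $158,788 × 4/28 = $22,684. Book value $59,326.
Year 5: $158,788 × 3/28 = $17,013. Book value $42,313.
Year 6: $158,788 × 2/28 = $11,342. Book value $30,971.
Accumulated through year 6 = $184,088 − $30,971 = $153,117.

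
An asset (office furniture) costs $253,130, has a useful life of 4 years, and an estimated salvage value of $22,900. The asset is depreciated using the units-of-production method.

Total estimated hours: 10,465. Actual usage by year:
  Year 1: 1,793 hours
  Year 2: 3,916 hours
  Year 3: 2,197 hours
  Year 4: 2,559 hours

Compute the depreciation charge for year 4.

$56,298

Depreciable base = $253,130 − $22,900 = $230,230.
Rate = $230,230 / 10,465 hours = $22 per hour.
Year 1: 1,793 × $22 = $39,446. Book value $213,684.
Year 2: 3,916 × $22 = $86,152. Book value $127,532.
Year 3: 2,197 × $22 = $48,334. Book value $79,198.
Year 4: 2,559 × $22 = $56,298. Book value $22,900.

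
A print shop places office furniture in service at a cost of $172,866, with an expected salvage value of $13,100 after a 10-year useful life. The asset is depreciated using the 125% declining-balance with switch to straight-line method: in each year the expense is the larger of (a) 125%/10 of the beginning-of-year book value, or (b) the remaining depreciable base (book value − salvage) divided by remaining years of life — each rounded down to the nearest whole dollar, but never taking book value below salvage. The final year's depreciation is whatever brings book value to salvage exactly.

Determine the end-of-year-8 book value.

Depreciable base = $172,866 − $13,100 = $159,766.
Year 1: DB = ⌊$172,866 × 125%/10⌋ = $21,608; SL = ⌊$159,766/10⌋ = $15,976 → take DB $21,608. Book value $151,258.
Year 2: DB = ⌊$151,258 × 125%/10⌋ = $18,907; SL = ⌊$138,158/9⌋ = $15,350 → take DB $18,907. Book value $132,351.
Year 3: DB = ⌊$132,351 × 125%/10⌋ = $16,543; SL = ⌊$119,251/8⌋ = $14,906 → take DB $16,543. Book value $115,808.
Year 4: DB = ⌊$115,808 × 125%/10⌋ = $14,476; SL = ⌊$102,708/7⌋ = $14,672 → take SL $14,672. Book value $101,136.
Year 5: DB = ⌊$101,136 × 125%/10⌋ = $12,642; SL = ⌊$88,036/6⌋ = $14,672 → take SL $14,672. Book value $86,464.
Year 6: DB = ⌊$86,464 × 125%/10⌋ = $10,808; SL = ⌊$73,364/5⌋ = $14,672 → take SL $14,672. Book value $71,792.
Year 7: DB = ⌊$71,792 × 125%/10⌋ = $8,974; SL = ⌊$58,692/4⌋ = $14,673 → take SL $14,673. Book value $57,119.
Year 8: DB = ⌊$57,119 × 125%/10⌋ = $7,139; SL = ⌊$44,019/3⌋ = $14,673 → take SL $14,673. Book value $42,446.

$42,446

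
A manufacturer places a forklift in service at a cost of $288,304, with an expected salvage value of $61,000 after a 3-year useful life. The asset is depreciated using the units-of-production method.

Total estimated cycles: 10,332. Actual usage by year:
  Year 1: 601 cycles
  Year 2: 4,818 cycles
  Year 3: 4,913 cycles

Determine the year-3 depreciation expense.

$108,086

Depreciable base = $288,304 − $61,000 = $227,304.
Rate = $227,304 / 10,332 cycles = $22 per cycle.
Year 1: 601 × $22 = $13,222. Book value $275,082.
Year 2: 4,818 × $22 = $105,996. Book value $169,086.
Year 3: 4,913 × $22 = $108,086. Book value $61,000.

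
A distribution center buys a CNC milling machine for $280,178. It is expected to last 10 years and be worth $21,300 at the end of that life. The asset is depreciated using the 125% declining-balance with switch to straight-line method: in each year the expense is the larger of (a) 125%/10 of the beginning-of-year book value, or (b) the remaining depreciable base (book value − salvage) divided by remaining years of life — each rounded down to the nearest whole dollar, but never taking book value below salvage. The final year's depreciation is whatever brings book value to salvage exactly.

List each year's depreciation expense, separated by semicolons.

Depreciable base = $280,178 − $21,300 = $258,878.
Year 1: DB = ⌊$280,178 × 125%/10⌋ = $35,022; SL = ⌊$258,878/10⌋ = $25,887 → take DB $35,022. Book value $245,156.
Year 2: DB = ⌊$245,156 × 125%/10⌋ = $30,644; SL = ⌊$223,856/9⌋ = $24,872 → take DB $30,644. Book value $214,512.
Year 3: DB = ⌊$214,512 × 125%/10⌋ = $26,814; SL = ⌊$193,212/8⌋ = $24,151 → take DB $26,814. Book value $187,698.
Year 4: DB = ⌊$187,698 × 125%/10⌋ = $23,462; SL = ⌊$166,398/7⌋ = $23,771 → take SL $23,771. Book value $163,927.
Year 5: DB = ⌊$163,927 × 125%/10⌋ = $20,490; SL = ⌊$142,627/6⌋ = $23,771 → take SL $23,771. Book value $140,156.
Year 6: DB = ⌊$140,156 × 125%/10⌋ = $17,519; SL = ⌊$118,856/5⌋ = $23,771 → take SL $23,771. Book value $116,385.
Year 7: DB = ⌊$116,385 × 125%/10⌋ = $14,548; SL = ⌊$95,085/4⌋ = $23,771 → take SL $23,771. Book value $92,614.
Year 8: DB = ⌊$92,614 × 125%/10⌋ = $11,576; SL = ⌊$71,314/3⌋ = $23,771 → take SL $23,771. Book value $68,843.
Year 9: DB = ⌊$68,843 × 125%/10⌋ = $8,605; SL = ⌊$47,543/2⌋ = $23,771 → take SL $23,771. Book value $45,072.
Year 10 (final): $45,072 − $21,300 = $23,772. Book value $21,300.

$35,022; $30,644; $26,814; $23,771; $23,771; $23,771; $23,771; $23,771; $23,771; $23,772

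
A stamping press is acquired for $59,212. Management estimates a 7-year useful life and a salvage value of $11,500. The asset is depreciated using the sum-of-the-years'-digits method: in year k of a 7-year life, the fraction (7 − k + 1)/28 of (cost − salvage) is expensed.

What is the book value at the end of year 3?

Depreciable base = $59,212 − $11,500 = $47,712.
Sum of the years' digits = 7+6+5+4+3+2+1 = 28.
Year 1: $47,712 × 7/28 = $11,928. Book value $47,284.
Year 2: $47,712 × 6/28 = $10,224. Book value $37,060.
Year 3: $47,712 × 5/28 = $8,520. Book value $28,540.

$28,540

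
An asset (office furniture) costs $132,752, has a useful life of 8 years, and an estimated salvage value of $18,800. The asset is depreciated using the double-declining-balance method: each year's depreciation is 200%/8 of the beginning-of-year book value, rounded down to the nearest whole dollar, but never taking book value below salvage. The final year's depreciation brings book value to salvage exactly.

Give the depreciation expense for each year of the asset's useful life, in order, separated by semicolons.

$33,188; $24,891; $18,668; $14,001; $10,501; $7,875; $4,828; $0

Depreciable base = $132,752 − $18,800 = $113,952.
Year 1: ⌊$132,752 × 200%/8⌋ = $33,188. Book value $99,564.
Year 2: ⌊$99,564 × 200%/8⌋ = $24,891. Book value $74,673.
Year 3: ⌊$74,673 × 200%/8⌋ = $18,668. Book value $56,005.
Year 4: ⌊$56,005 × 200%/8⌋ = $14,001. Book value $42,004.
Year 5: ⌊$42,004 × 200%/8⌋ = $10,501. Book value $31,503.
Year 6: ⌊$31,503 × 200%/8⌋ = $7,875. Book value $23,628.
Year 7: ⌊$23,628 × 200%/8⌋ = $5,907, capped at $4,828. Book value $18,800.
Year 8 (final): $18,800 − $18,800 = $0. Book value $18,800.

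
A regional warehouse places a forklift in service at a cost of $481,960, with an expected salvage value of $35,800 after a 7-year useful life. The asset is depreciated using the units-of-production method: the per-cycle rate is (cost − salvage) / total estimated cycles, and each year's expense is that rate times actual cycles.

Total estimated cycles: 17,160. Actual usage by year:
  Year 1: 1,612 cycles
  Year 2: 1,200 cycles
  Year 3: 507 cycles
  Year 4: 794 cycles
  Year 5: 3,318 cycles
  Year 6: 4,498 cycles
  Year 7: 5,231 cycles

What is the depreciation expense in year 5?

Depreciable base = $481,960 − $35,800 = $446,160.
Rate = $446,160 / 17,160 cycles = $26 per cycle.
Year 1: 1,612 × $26 = $41,912. Book value $440,048.
Year 2: 1,200 × $26 = $31,200. Book value $408,848.
Year 3: 507 × $26 = $13,182. Book value $395,666.
Year 4: 794 × $26 = $20,644. Book value $375,022.
Year 5: 3,318 × $26 = $86,268. Book value $288,754.

$86,268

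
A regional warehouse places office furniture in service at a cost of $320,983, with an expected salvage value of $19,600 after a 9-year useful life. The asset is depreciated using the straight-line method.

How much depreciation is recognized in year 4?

Depreciable base = $320,983 − $19,600 = $301,383.
Annual expense = $301,383 / 9 = $33,487.

$33,487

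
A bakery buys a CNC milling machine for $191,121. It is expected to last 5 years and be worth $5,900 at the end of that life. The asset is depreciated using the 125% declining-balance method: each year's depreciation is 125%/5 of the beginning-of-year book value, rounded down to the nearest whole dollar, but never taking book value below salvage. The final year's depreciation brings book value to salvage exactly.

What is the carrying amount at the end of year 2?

Depreciable base = $191,121 − $5,900 = $185,221.
Year 1: ⌊$191,121 × 125%/5⌋ = $47,780. Book value $143,341.
Year 2: ⌊$143,341 × 125%/5⌋ = $35,835. Book value $107,506.

$107,506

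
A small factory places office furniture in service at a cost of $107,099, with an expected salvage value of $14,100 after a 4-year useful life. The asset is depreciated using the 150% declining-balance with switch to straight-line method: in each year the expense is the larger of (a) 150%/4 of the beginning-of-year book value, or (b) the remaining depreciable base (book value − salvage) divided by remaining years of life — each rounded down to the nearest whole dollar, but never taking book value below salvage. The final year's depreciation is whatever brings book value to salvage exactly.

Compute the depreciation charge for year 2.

$25,101

Depreciable base = $107,099 − $14,100 = $92,999.
Year 1: DB = ⌊$107,099 × 150%/4⌋ = $40,162; SL = ⌊$92,999/4⌋ = $23,249 → take DB $40,162. Book value $66,937.
Year 2: DB = ⌊$66,937 × 150%/4⌋ = $25,101; SL = ⌊$52,837/3⌋ = $17,612 → take DB $25,101. Book value $41,836.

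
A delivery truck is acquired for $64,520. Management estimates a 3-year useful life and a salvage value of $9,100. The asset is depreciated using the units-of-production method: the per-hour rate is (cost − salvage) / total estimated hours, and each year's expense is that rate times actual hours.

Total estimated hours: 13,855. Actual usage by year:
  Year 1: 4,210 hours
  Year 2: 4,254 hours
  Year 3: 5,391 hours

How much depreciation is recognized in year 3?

$21,564

Depreciable base = $64,520 − $9,100 = $55,420.
Rate = $55,420 / 13,855 hours = $4 per hour.
Year 1: 4,210 × $4 = $16,840. Book value $47,680.
Year 2: 4,254 × $4 = $17,016. Book value $30,664.
Year 3: 5,391 × $4 = $21,564. Book value $9,100.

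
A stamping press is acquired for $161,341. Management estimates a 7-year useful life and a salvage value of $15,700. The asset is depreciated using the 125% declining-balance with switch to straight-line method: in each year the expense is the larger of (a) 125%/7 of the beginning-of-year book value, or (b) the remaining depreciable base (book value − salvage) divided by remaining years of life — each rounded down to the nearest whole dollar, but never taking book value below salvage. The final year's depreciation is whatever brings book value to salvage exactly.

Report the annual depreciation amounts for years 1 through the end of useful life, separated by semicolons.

$28,810; $23,666; $19,440; $18,431; $18,431; $18,431; $18,432

Depreciable base = $161,341 − $15,700 = $145,641.
Year 1: DB = ⌊$161,341 × 125%/7⌋ = $28,810; SL = ⌊$145,641/7⌋ = $20,805 → take DB $28,810. Book value $132,531.
Year 2: DB = ⌊$132,531 × 125%/7⌋ = $23,666; SL = ⌊$116,831/6⌋ = $19,471 → take DB $23,666. Book value $108,865.
Year 3: DB = ⌊$108,865 × 125%/7⌋ = $19,440; SL = ⌊$93,165/5⌋ = $18,633 → take DB $19,440. Book value $89,425.
Year 4: DB = ⌊$89,425 × 125%/7⌋ = $15,968; SL = ⌊$73,725/4⌋ = $18,431 → take SL $18,431. Book value $70,994.
Year 5: DB = ⌊$70,994 × 125%/7⌋ = $12,677; SL = ⌊$55,294/3⌋ = $18,431 → take SL $18,431. Book value $52,563.
Year 6: DB = ⌊$52,563 × 125%/7⌋ = $9,386; SL = ⌊$36,863/2⌋ = $18,431 → take SL $18,431. Book value $34,132.
Year 7 (final): $34,132 − $15,700 = $18,432. Book value $15,700.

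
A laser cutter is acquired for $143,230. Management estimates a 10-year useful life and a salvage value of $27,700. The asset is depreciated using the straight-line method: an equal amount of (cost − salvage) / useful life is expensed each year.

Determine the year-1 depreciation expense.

$11,553

Depreciable base = $143,230 − $27,700 = $115,530.
Annual expense = $115,530 / 10 = $11,553.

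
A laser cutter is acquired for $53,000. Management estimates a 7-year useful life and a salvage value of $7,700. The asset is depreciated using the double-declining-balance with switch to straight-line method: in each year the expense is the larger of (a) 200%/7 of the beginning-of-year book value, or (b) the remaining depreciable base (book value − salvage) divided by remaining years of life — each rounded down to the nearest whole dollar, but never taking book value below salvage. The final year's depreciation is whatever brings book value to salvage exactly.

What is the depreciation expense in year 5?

$3,942

Depreciable base = $53,000 − $7,700 = $45,300.
Year 1: DB = ⌊$53,000 × 200%/7⌋ = $15,142; SL = ⌊$45,300/7⌋ = $6,471 → take DB $15,142. Book value $37,858.
Year 2: DB = ⌊$37,858 × 200%/7⌋ = $10,816; SL = ⌊$30,158/6⌋ = $5,026 → take DB $10,816. Book value $27,042.
Year 3: DB = ⌊$27,042 × 200%/7⌋ = $7,726; SL = ⌊$19,342/5⌋ = $3,868 → take DB $7,726. Book value $19,316.
Year 4: DB = ⌊$19,316 × 200%/7⌋ = $5,518; SL = ⌊$11,616/4⌋ = $2,904 → take DB $5,518. Book value $13,798.
Year 5: DB = ⌊$13,798 × 200%/7⌋ = $3,942; SL = ⌊$6,098/3⌋ = $2,032 → take DB $3,942. Book value $9,856.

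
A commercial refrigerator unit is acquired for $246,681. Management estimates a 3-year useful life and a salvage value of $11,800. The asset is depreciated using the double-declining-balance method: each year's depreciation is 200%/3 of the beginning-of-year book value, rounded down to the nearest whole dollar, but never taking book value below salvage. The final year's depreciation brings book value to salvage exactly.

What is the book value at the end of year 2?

Depreciable base = $246,681 − $11,800 = $234,881.
Year 1: ⌊$246,681 × 200%/3⌋ = $164,454. Book value $82,227.
Year 2: ⌊$82,227 × 200%/3⌋ = $54,818. Book value $27,409.

$27,409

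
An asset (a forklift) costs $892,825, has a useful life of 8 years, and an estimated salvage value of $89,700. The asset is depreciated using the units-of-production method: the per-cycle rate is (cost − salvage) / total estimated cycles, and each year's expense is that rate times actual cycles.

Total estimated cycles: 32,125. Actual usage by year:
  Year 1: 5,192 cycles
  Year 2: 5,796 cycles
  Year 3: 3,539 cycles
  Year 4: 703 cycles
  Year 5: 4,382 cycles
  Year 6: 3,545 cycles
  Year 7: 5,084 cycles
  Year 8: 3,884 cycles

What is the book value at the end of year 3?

Depreciable base = $892,825 − $89,700 = $803,125.
Rate = $803,125 / 32,125 cycles = $25 per cycle.
Year 1: 5,192 × $25 = $129,800. Book value $763,025.
Year 2: 5,796 × $25 = $144,900. Book value $618,125.
Year 3: 3,539 × $25 = $88,475. Book value $529,650.

$529,650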